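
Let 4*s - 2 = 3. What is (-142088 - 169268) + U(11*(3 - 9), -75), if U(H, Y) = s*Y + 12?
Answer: -1245751/4 ≈ -3.1144e+5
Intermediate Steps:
s = 5/4 (s = ½ + (¼)*3 = ½ + ¾ = 5/4 ≈ 1.2500)
U(H, Y) = 12 + 5*Y/4 (U(H, Y) = 5*Y/4 + 12 = 12 + 5*Y/4)
(-142088 - 169268) + U(11*(3 - 9), -75) = (-142088 - 169268) + (12 + (5/4)*(-75)) = -311356 + (12 - 375/4) = -311356 - 327/4 = -1245751/4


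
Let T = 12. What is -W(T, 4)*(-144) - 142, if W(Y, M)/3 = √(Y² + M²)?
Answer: -142 + 1728*√10 ≈ 5322.4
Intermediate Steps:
W(Y, M) = 3*√(M² + Y²) (W(Y, M) = 3*√(Y² + M²) = 3*√(M² + Y²))
-W(T, 4)*(-144) - 142 = -3*√(4² + 12²)*(-144) - 142 = -3*√(16 + 144)*(-144) - 142 = -3*√160*(-144) - 142 = -3*4*√10*(-144) - 142 = -12*√10*(-144) - 142 = 1728*√10 - 142 = -142 + 1728*√10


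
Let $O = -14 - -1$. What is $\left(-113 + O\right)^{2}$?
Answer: $15876$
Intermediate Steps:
$O = -13$ ($O = -14 + 1 = -13$)
$\left(-113 + O\right)^{2} = \left(-113 - 13\right)^{2} = \left(-126\right)^{2} = 15876$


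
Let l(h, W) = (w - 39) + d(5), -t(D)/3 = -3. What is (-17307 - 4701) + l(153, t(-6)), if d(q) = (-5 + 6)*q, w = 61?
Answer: -21981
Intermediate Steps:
t(D) = 9 (t(D) = -3*(-3) = 9)
d(q) = q (d(q) = 1*q = q)
l(h, W) = 27 (l(h, W) = (61 - 39) + 5 = 22 + 5 = 27)
(-17307 - 4701) + l(153, t(-6)) = (-17307 - 4701) + 27 = -22008 + 27 = -21981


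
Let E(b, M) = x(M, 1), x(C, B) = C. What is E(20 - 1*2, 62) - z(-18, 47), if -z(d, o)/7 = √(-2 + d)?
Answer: 62 + 14*I*√5 ≈ 62.0 + 31.305*I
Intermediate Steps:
z(d, o) = -7*√(-2 + d)
E(b, M) = M
E(20 - 1*2, 62) - z(-18, 47) = 62 - (-7)*√(-2 - 18) = 62 - (-7)*√(-20) = 62 - (-7)*2*I*√5 = 62 - (-14)*I*√5 = 62 + 14*I*√5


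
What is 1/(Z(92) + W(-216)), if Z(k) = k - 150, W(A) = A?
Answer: -1/274 ≈ -0.0036496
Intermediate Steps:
Z(k) = -150 + k
1/(Z(92) + W(-216)) = 1/((-150 + 92) - 216) = 1/(-58 - 216) = 1/(-274) = -1/274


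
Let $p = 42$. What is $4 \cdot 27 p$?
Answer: $4536$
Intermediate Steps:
$4 \cdot 27 p = 4 \cdot 27 \cdot 42 = 108 \cdot 42 = 4536$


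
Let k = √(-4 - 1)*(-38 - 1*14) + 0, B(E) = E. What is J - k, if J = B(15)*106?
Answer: 1590 + 52*I*√5 ≈ 1590.0 + 116.28*I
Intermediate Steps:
k = -52*I*√5 (k = √(-5)*(-38 - 14) + 0 = (I*√5)*(-52) + 0 = -52*I*√5 + 0 = -52*I*√5 ≈ -116.28*I)
J = 1590 (J = 15*106 = 1590)
J - k = 1590 - (-52)*I*√5 = 1590 + 52*I*√5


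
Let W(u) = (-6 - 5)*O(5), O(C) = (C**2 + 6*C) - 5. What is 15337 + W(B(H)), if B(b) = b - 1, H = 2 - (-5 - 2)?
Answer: 14787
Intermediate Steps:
O(C) = -5 + C**2 + 6*C
H = 9 (H = 2 - 1*(-7) = 2 + 7 = 9)
B(b) = -1 + b
W(u) = -550 (W(u) = (-6 - 5)*(-5 + 5**2 + 6*5) = -11*(-5 + 25 + 30) = -11*50 = -550)
15337 + W(B(H)) = 15337 - 550 = 14787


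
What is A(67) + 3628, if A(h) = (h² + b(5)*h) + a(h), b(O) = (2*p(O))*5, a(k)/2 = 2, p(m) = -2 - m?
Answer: 3431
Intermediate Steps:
a(k) = 4 (a(k) = 2*2 = 4)
b(O) = -20 - 10*O (b(O) = (2*(-2 - O))*5 = (-4 - 2*O)*5 = -20 - 10*O)
A(h) = 4 + h² - 70*h (A(h) = (h² + (-20 - 10*5)*h) + 4 = (h² + (-20 - 50)*h) + 4 = (h² - 70*h) + 4 = 4 + h² - 70*h)
A(67) + 3628 = (4 + 67² - 70*67) + 3628 = (4 + 4489 - 4690) + 3628 = -197 + 3628 = 3431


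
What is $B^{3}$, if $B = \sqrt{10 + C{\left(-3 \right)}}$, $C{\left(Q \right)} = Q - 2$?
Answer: $5 \sqrt{5} \approx 11.18$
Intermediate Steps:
$C{\left(Q \right)} = -2 + Q$ ($C{\left(Q \right)} = Q - 2 = -2 + Q$)
$B = \sqrt{5}$ ($B = \sqrt{10 - 5} = \sqrt{5} \approx 2.2361$)
$B^{3} = \left(\sqrt{5}\right)^{3} = 5 \sqrt{5}$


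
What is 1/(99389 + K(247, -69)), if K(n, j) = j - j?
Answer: 1/99389 ≈ 1.0061e-5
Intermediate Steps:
K(n, j) = 0
1/(99389 + K(247, -69)) = 1/(99389 + 0) = 1/99389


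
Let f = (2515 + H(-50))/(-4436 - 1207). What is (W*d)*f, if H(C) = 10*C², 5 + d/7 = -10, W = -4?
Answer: -3852100/1881 ≈ -2047.9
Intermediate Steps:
d = -105 (d = -35 + 7*(-10) = -35 - 70 = -105)
f = -27515/5643 (f = (2515 + 10*(-50)²)/(-4436 - 1207) = (2515 + 10*2500)/(-5643) = (2515 + 25000)*(-1/5643) = 27515*(-1/5643) = -27515/5643 ≈ -4.8760)
(W*d)*f = -4*(-105)*(-27515/5643) = 420*(-27515/5643) = -3852100/1881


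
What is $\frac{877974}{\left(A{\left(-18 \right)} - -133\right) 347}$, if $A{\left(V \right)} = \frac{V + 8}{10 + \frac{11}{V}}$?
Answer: $\frac{148377606}{7737059} \approx 19.178$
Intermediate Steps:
$A{\left(V \right)} = \frac{8 + V}{10 + \frac{11}{V}}$
$\frac{877974}{\left(A{\left(-18 \right)} - -133\right) 347} = \frac{877974}{\left(- \frac{18 \left(8 - 18\right)}{11 + 10 \left(-18\right)} - -133\right) 347} = \frac{877974}{\left(\left(-18\right) \frac{1}{11 - 180} \left(-10\right) + 133\right) 347} = \frac{877974}{\left(\left(-18\right) \frac{1}{-169} \left(-10\right) + 133\right) 347} = \frac{877974}{\left(\left(-18\right) \left(- \frac{1}{169}\right) \left(-10\right) + 133\right) 347} = \frac{877974}{\left(- \frac{180}{169} + 133\right) 347} = \frac{877974}{\frac{22297}{169} \cdot 347} = \frac{877974}{\frac{7737059}{169}} = 877974 \cdot \frac{169}{7737059} = \frac{148377606}{7737059}$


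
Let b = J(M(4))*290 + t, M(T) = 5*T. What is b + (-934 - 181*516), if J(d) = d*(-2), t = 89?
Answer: -105841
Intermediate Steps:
J(d) = -2*d
b = -11511 (b = -10*4*290 + 89 = -2*20*290 + 89 = -40*290 + 89 = -11600 + 89 = -11511)
b + (-934 - 181*516) = -11511 + (-934 - 181*516) = -11511 + (-934 - 93396) = -11511 - 94330 = -105841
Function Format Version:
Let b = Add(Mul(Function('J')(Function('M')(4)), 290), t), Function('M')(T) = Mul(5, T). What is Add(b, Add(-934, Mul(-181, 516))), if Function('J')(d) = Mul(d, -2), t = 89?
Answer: -105841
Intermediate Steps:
Function('J')(d) = Mul(-2, d)
b = -11511 (b = Add(Mul(Mul(-2, Mul(5, 4)), 290), 89) = Add(Mul(Mul(-2, 20), 290), 89) = Add(Mul(-40, 290), 89) = Add(-11600, 89) = -11511)
Add(b, Add(-934, Mul(-181, 516))) = Add(-11511, Add(-934, Mul(-181, 516))) = Add(-11511, Add(-934, -93396)) = Add(-11511, -94330) = -105841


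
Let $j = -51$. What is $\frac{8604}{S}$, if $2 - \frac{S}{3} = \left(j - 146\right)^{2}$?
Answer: $- \frac{2868}{38807} \approx -0.073904$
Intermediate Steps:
$S = -116421$ ($S = 6 - 3 \left(-51 - 146\right)^{2} = 6 - 3 \left(-197\right)^{2} = 6 - 116427 = -116421$)
$\frac{8604}{S} = \frac{8604}{-116421} = 8604 \left(- \frac{1}{116421}\right) = - \frac{2868}{38807}$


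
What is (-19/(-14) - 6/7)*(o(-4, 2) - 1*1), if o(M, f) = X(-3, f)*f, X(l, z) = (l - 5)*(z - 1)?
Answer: -17/2 ≈ -8.5000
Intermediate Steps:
X(l, z) = (-1 + z)*(-5 + l) (X(l, z) = (-5 + l)*(-1 + z) = (-1 + z)*(-5 + l))
o(M, f) = f*(8 - 8*f) (o(M, f) = (5 - 1*(-3) - 5*f - 3*f)*f = (5 + 3 - 5*f - 3*f)*f = (8 - 8*f)*f = f*(8 - 8*f))
(-19/(-14) - 6/7)*(o(-4, 2) - 1*1) = (-19/(-14) - 6/7)*(8*2*(1 - 1*2) - 1*1) = (-19*(-1/14) - 6*⅐)*(8*2*(1 - 2) - 1) = (19/14 - 6/7)*(8*2*(-1) - 1) = (-16 - 1)/2 = (½)*(-17) = -17/2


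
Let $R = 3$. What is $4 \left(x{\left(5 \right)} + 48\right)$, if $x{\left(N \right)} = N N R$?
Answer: $492$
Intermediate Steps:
$x{\left(N \right)} = 3 N^{2}$ ($x{\left(N \right)} = N N 3 = N^{2} \cdot 3 = 3 N^{2}$)
$4 \left(x{\left(5 \right)} + 48\right) = 4 \left(3 \cdot 5^{2} + 48\right) = 4 \left(3 \cdot 25 + 48\right) = 4 \left(75 + 48\right) = 4 \cdot 123 = 492$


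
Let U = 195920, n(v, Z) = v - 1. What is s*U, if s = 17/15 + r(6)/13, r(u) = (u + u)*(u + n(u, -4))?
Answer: 86243984/39 ≈ 2.2114e+6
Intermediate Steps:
n(v, Z) = -1 + v
r(u) = 2*u*(-1 + 2*u) (r(u) = (u + u)*(u + (-1 + u)) = (2*u)*(-1 + 2*u) = 2*u*(-1 + 2*u))
s = 2201/195 (s = 17/15 + (2*6*(-1 + 2*6))/13 = 17*(1/15) + (2*6*(-1 + 12))*(1/13) = 17/15 + (2*6*11)*(1/13) = 17/15 + 132*(1/13) = 17/15 + 132/13 = 2201/195 ≈ 11.287)
s*U = (2201/195)*195920 = 86243984/39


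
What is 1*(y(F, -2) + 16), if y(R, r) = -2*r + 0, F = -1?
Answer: 20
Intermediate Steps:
y(R, r) = -2*r
1*(y(F, -2) + 16) = 1*(-2*(-2) + 16) = 1*(4 + 16) = 1*20 = 20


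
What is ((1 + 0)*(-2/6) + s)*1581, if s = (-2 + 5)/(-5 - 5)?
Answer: -10013/10 ≈ -1001.3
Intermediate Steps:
s = -3/10 (s = 3/(-10) = 3*(-⅒) = -3/10 ≈ -0.30000)
((1 + 0)*(-2/6) + s)*1581 = ((1 + 0)*(-2/6) - 3/10)*1581 = (1*(-2*⅙) - 3/10)*1581 = (1*(-⅓) - 3/10)*1581 = (-⅓ - 3/10)*1581 = -19/30*1581 = -10013/10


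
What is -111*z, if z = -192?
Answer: 21312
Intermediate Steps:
-111*z = -111*(-192) = 21312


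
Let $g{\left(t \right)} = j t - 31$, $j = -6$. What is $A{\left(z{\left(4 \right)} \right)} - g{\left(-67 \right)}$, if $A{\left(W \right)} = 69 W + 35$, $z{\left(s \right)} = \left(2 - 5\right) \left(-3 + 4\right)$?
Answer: $-543$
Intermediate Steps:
$z{\left(s \right)} = -3$ ($z{\left(s \right)} = \left(-3\right) 1 = -3$)
$g{\left(t \right)} = -31 - 6 t$ ($g{\left(t \right)} = - 6 t - 31 = -31 - 6 t$)
$A{\left(W \right)} = 35 + 69 W$
$A{\left(z{\left(4 \right)} \right)} - g{\left(-67 \right)} = \left(35 + 69 \left(-3\right)\right) - \left(-31 - -402\right) = \left(35 - 207\right) - \left(-31 + 402\right) = -172 - 371 = -543$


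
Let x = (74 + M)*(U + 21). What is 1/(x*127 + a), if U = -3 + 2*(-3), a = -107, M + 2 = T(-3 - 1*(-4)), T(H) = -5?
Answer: 1/102001 ≈ 9.8038e-6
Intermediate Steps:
M = -7 (M = -2 - 5 = -7)
U = -9 (U = -3 - 6 = -9)
x = 804 (x = (74 - 7)*(-9 + 21) = 67*12 = 804)
1/(x*127 + a) = 1/(804*127 - 107) = 1/(102108 - 107) = 1/102001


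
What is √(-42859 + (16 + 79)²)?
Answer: I*√33834 ≈ 183.94*I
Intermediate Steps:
√(-42859 + (16 + 79)²) = √(-42859 + 95²) = √(-42859 + 9025) = √(-33834) = I*√33834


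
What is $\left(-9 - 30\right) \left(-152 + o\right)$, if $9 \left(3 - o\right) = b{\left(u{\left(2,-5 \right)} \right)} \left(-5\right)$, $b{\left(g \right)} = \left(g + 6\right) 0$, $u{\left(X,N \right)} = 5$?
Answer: $5811$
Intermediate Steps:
$b{\left(g \right)} = 0$ ($b{\left(g \right)} = \left(6 + g\right) 0 = 0$)
$o = 3$ ($o = 3 - \frac{0 \left(-5\right)}{9} = 3 - 0 = 3 + 0 = 3$)
$\left(-9 - 30\right) \left(-152 + o\right) = \left(-9 - 30\right) \left(-152 + 3\right) = \left(-9 - 30\right) \left(-149\right) = \left(-39\right) \left(-149\right) = 5811$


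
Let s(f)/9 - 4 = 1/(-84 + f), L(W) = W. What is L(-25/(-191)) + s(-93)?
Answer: 406586/11269 ≈ 36.080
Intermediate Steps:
s(f) = 36 + 9/(-84 + f)
L(-25/(-191)) + s(-93) = -25/(-191) + 9*(-335 + 4*(-93))/(-84 - 93) = -25*(-1/191) + 9*(-335 - 372)/(-177) = 25/191 + 9*(-1/177)*(-707) = 25/191 + 2121/59 = 406586/11269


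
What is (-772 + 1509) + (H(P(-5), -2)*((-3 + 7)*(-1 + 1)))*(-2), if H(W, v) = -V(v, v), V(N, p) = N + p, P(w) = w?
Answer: 737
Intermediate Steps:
H(W, v) = -2*v (H(W, v) = -(v + v) = -2*v)
(-772 + 1509) + (H(P(-5), -2)*((-3 + 7)*(-1 + 1)))*(-2) = (-772 + 1509) + ((-2*(-2))*((-3 + 7)*(-1 + 1)))*(-2) = 737 + (4*(4*0))*(-2) = 737 + (4*0)*(-2) = 737 + 0*(-2) = 737 + 0 = 737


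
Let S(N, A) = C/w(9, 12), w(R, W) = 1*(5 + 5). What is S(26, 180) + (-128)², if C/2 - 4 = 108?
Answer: 82032/5 ≈ 16406.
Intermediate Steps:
C = 224 (C = 8 + 2*108 = 8 + 216 = 224)
w(R, W) = 10 (w(R, W) = 1*10 = 10)
S(N, A) = 112/5 (S(N, A) = 224/10 = 224*(⅒) = 112/5)
S(26, 180) + (-128)² = 112/5 + (-128)² = 112/5 + 16384 = 82032/5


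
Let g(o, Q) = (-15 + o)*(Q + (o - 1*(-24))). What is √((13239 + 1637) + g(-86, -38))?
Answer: 4*√1561 ≈ 158.04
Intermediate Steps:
g(o, Q) = (-15 + o)*(24 + Q + o) (g(o, Q) = (-15 + o)*(Q + (o + 24)) = (-15 + o)*(Q + (24 + o)) = (-15 + o)*(24 + Q + o))
√((13239 + 1637) + g(-86, -38)) = √((13239 + 1637) + (-360 + (-86)² - 15*(-38) + 9*(-86) - 38*(-86))) = √(14876 + (-360 + 7396 + 570 - 774 + 3268)) = √(14876 + 10100) = √24976 = 4*√1561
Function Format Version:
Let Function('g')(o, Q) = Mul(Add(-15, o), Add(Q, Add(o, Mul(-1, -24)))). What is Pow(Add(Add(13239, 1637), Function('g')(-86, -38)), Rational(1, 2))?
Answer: Mul(4, Pow(1561, Rational(1, 2))) ≈ 158.04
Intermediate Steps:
Function('g')(o, Q) = Mul(Add(-15, o), Add(24, Q, o)) (Function('g')(o, Q) = Mul(Add(-15, o), Add(Q, Add(o, 24))) = Mul(Add(-15, o), Add(Q, Add(24, o))) = Mul(Add(-15, o), Add(24, Q, o)))
Pow(Add(Add(13239, 1637), Function('g')(-86, -38)), Rational(1, 2)) = Pow(Add(Add(13239, 1637), Add(-360, Pow(-86, 2), Mul(-15, -38), Mul(9, -86), Mul(-38, -86))), Rational(1, 2)) = Pow(Add(14876, Add(-360, 7396, 570, -774, 3268)), Rational(1, 2)) = Pow(Add(14876, 10100), Rational(1, 2)) = Pow(24976, Rational(1, 2)) = Mul(4, Pow(1561, Rational(1, 2)))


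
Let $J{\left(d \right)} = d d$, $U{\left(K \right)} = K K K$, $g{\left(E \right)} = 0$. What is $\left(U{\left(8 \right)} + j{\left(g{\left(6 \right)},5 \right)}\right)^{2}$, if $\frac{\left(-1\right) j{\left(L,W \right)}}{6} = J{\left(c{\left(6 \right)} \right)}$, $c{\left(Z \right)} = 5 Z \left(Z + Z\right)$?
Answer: $603865759744$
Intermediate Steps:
$c{\left(Z \right)} = 10 Z^{2}$ ($c{\left(Z \right)} = 5 Z 2 Z = 10 Z^{2}$)
$U{\left(K \right)} = K^{3}$ ($U{\left(K \right)} = K^{2} K = K^{3}$)
$J{\left(d \right)} = d^{2}$
$j{\left(L,W \right)} = -777600$ ($j{\left(L,W \right)} = - 6 \left(10 \cdot 6^{2}\right)^{2} = - 6 \left(10 \cdot 36\right)^{2} = - 6 \cdot 360^{2} = \left(-6\right) 129600 = -777600$)
$\left(U{\left(8 \right)} + j{\left(g{\left(6 \right)},5 \right)}\right)^{2} = \left(8^{3} - 777600\right)^{2} = \left(512 - 777600\right)^{2} = \left(-777088\right)^{2} = 603865759744$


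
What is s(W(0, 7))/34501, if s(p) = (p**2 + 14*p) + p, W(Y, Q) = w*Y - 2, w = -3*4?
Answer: -26/34501 ≈ -0.00075360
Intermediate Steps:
w = -12
W(Y, Q) = -2 - 12*Y (W(Y, Q) = -12*Y - 2 = -2 - 12*Y)
s(p) = p**2 + 15*p
s(W(0, 7))/34501 = ((-2 - 12*0)*(15 + (-2 - 12*0)))/34501 = ((-2 + 0)*(15 + (-2 + 0)))*(1/34501) = -2*(15 - 2)*(1/34501) = -2*13*(1/34501) = -26*1/34501 = -26/34501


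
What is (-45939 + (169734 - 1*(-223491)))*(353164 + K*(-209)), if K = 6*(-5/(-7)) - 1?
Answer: 856872986526/7 ≈ 1.2241e+11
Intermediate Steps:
K = 23/7 (K = 6*(-5*(-1/7)) - 1 = 6*(5/7) - 1 = 30/7 - 1 = 23/7 ≈ 3.2857)
(-45939 + (169734 - 1*(-223491)))*(353164 + K*(-209)) = (-45939 + (169734 - 1*(-223491)))*(353164 + (23/7)*(-209)) = (-45939 + (169734 + 223491))*(353164 - 4807/7) = (-45939 + 393225)*(2467341/7) = 347286*(2467341/7) = 856872986526/7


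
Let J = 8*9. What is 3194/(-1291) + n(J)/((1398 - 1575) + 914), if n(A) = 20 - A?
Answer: -2421110/951467 ≈ -2.5446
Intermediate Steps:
J = 72
3194/(-1291) + n(J)/((1398 - 1575) + 914) = 3194/(-1291) + (20 - 1*72)/((1398 - 1575) + 914) = 3194*(-1/1291) + (20 - 72)/(-177 + 914) = -3194/1291 - 52/737 = -2421110/951467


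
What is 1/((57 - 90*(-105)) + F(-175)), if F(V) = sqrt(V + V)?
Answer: 9507/90383399 - 5*I*sqrt(14)/90383399 ≈ 0.00010519 - 2.0699e-7*I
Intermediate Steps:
F(V) = sqrt(2)*sqrt(V) (F(V) = sqrt(2*V) = sqrt(2)*sqrt(V))
1/((57 - 90*(-105)) + F(-175)) = 1/((57 - 90*(-105)) + sqrt(2)*sqrt(-175)) = 1/((57 + 9450) + sqrt(2)*(5*I*sqrt(7))) = 1/(9507 + 5*I*sqrt(14))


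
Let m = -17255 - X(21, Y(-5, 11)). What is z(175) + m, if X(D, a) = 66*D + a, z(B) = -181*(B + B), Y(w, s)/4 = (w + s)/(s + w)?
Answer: -81995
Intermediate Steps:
Y(w, s) = 4 (Y(w, s) = 4*((w + s)/(s + w)) = 4*((s + w)/(s + w)) = 4*1 = 4)
z(B) = -362*B
X(D, a) = a + 66*D
m = -18645 (m = -17255 - (4 + 66*21) = -17255 - (4 + 1386) = -17255 - 1*1390 = -17255 - 1390 = -18645)
z(175) + m = -362*175 - 18645 = -63350 - 18645 = -81995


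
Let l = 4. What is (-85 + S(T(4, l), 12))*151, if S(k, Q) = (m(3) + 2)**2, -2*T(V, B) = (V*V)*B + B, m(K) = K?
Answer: -9060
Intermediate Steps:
T(V, B) = -B/2 - B*V**2/2 (T(V, B) = -((V*V)*B + B)/2 = -(V**2*B + B)/2 = -(B*V**2 + B)/2 = -(B + B*V**2)/2 = -B/2 - B*V**2/2)
S(k, Q) = 25 (S(k, Q) = (3 + 2)**2 = 5**2 = 25)
(-85 + S(T(4, l), 12))*151 = (-85 + 25)*151 = -60*151 = -9060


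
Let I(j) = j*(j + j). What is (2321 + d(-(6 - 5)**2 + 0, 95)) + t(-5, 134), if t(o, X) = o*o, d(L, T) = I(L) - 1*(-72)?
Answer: 2420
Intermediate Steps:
I(j) = 2*j**2 (I(j) = j*(2*j) = 2*j**2)
d(L, T) = 72 + 2*L**2 (d(L, T) = 2*L**2 - 1*(-72) = 2*L**2 + 72 = 72 + 2*L**2)
t(o, X) = o**2
(2321 + d(-(6 - 5)**2 + 0, 95)) + t(-5, 134) = (2321 + (72 + 2*(-(6 - 5)**2 + 0)**2)) + (-5)**2 = (2321 + (72 + 2*(-1*1**2 + 0)**2)) + 25 = (2321 + (72 + 2*(-1*1 + 0)**2)) + 25 = (2321 + (72 + 2*(-1 + 0)**2)) + 25 = (2321 + (72 + 2*(-1)**2)) + 25 = (2321 + (72 + 2*1)) + 25 = (2321 + (72 + 2)) + 25 = (2321 + 74) + 25 = 2395 + 25 = 2420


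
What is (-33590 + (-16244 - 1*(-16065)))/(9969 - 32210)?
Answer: 33769/22241 ≈ 1.5183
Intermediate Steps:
(-33590 + (-16244 - 1*(-16065)))/(9969 - 32210) = (-33590 + (-16244 + 16065))/(-22241) = (-33590 - 179)*(-1/22241) = -33769*(-1/22241) = 33769/22241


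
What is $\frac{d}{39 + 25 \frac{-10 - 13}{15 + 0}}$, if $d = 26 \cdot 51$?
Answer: $1989$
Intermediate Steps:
$d = 1326$
$\frac{d}{39 + 25 \frac{-10 - 13}{15 + 0}} = \frac{1326}{39 + 25 \frac{-10 - 13}{15 + 0}} = \frac{1326}{39 + 25 \left(- \frac{23}{15}\right)} = \frac{1326}{39 - \frac{115}{3}} = \frac{1326}{\frac{2}{3}} = 1326 \cdot \frac{3}{2} = 1989$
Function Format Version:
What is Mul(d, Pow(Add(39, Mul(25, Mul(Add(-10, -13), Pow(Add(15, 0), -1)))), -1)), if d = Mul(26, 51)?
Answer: 1989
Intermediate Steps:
d = 1326
Mul(d, Pow(Add(39, Mul(25, Mul(Add(-10, -13), Pow(Add(15, 0), -1)))), -1)) = Mul(1326, Pow(Add(39, Mul(25, Mul(Add(-10, -13), Pow(Add(15, 0), -1)))), -1)) = Mul(1326, Pow(Add(39, Mul(25, Mul(-23, Pow(15, -1)))), -1)) = Mul(1326, Pow(Add(39, Mul(25, Mul(-23, Rational(1, 15)))), -1)) = Mul(1326, Pow(Add(39, Mul(25, Rational(-23, 15))), -1)) = Mul(1326, Pow(Add(39, Rational(-115, 3)), -1)) = Mul(1326, Pow(Rational(2, 3), -1)) = Mul(1326, Rational(3, 2)) = 1989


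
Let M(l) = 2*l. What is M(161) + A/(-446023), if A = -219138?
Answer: 143838544/446023 ≈ 322.49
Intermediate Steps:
M(161) + A/(-446023) = 2*161 - 219138/(-446023) = 322 - 219138*(-1/446023) = 322 + 219138/446023 = 143838544/446023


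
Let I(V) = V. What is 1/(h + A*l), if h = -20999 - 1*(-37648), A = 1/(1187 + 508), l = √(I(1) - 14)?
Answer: 47832993225/796371504203038 - 1695*I*√13/796371504203038 ≈ 6.0064e-5 - 7.6741e-12*I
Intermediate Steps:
l = I*√13 (l = √(1 - 14) = √(-13) = I*√13 ≈ 3.6056*I)
A = 1/1695 ≈ 0.00058997
h = 16649 (h = -20999 + 37648 = 16649)
1/(h + A*l) = 1/(16649 + (I*√13)/1695) = 1/(16649 + I*√13/1695)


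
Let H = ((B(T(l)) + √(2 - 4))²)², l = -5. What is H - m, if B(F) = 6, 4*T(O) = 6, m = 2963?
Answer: -2095 + 816*I*√2 ≈ -2095.0 + 1154.0*I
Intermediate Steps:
T(O) = 3/2 (T(O) = (¼)*6 = 3/2)
H = (6 + I*√2)⁴ (H = ((6 + √(2 - 4))²)² = ((6 + √(-2))²)² = ((6 + I*√2)²)² = (6 + I*√2)⁴ ≈ 868.0 + 1154.0*I)
H - m = (6 + I*√2)⁴ - 1*2963 = (6 + I*√2)⁴ - 2963 = -2963 + (6 + I*√2)⁴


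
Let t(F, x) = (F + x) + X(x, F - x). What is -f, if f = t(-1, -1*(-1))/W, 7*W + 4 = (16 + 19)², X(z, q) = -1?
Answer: 7/1221 ≈ 0.0057330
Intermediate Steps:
t(F, x) = -1 + F + x (t(F, x) = (F + x) - 1 = -1 + F + x)
W = 1221/7 (W = -4/7 + (16 + 19)²/7 = -4/7 + (⅐)*35² = -4/7 + (⅐)*1225 = -4/7 + 175 = 1221/7 ≈ 174.43)
f = -7/1221 (f = (-1 - 1 - 1*(-1))/(1221/7) = (-1 - 1 + 1)*(7/1221) = -1*7/1221 = -7/1221 ≈ -0.0057330)
-f = -1*(-7/1221) = 7/1221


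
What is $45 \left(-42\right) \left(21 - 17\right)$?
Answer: $-7560$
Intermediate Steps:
$45 \left(-42\right) \left(21 - 17\right) = - 1890 \left(21 - 17\right) = \left(-1890\right) 4 = -7560$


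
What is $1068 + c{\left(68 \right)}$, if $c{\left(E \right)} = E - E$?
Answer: $1068$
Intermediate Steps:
$c{\left(E \right)} = 0$
$1068 + c{\left(68 \right)} = 1068 + 0 = 1068$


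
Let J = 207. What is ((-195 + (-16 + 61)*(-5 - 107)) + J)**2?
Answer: 25280784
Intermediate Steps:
((-195 + (-16 + 61)*(-5 - 107)) + J)**2 = ((-195 + (-16 + 61)*(-5 - 107)) + 207)**2 = ((-195 + 45*(-112)) + 207)**2 = ((-195 - 5040) + 207)**2 = (-5235 + 207)**2 = (-5028)**2 = 25280784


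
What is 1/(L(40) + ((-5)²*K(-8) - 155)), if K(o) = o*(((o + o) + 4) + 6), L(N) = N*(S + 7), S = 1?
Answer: 1/1365 ≈ 0.00073260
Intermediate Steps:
L(N) = 8*N (L(N) = N*(1 + 7) = N*8 = 8*N)
K(o) = o*(10 + 2*o) (K(o) = o*((2*o + 4) + 6) = o*((4 + 2*o) + 6) = o*(10 + 2*o))
1/(L(40) + ((-5)²*K(-8) - 155)) = 1/(8*40 + ((-5)²*(2*(-8)*(5 - 8)) - 155)) = 1/(320 + (25*(2*(-8)*(-3)) - 155)) = 1/(320 + (25*48 - 155)) = 1/(320 + (1200 - 155)) = 1/(320 + 1045) = 1/1365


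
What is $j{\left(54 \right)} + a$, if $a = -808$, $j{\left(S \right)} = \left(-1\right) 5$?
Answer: $-813$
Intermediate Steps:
$j{\left(S \right)} = -5$
$j{\left(54 \right)} + a = -5 - 808 = -813$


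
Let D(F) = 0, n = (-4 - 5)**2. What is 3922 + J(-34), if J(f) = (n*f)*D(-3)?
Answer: 3922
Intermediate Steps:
n = 81 (n = (-9)**2 = 81)
J(f) = 0 (J(f) = (81*f)*0 = 0)
3922 + J(-34) = 3922 + 0 = 3922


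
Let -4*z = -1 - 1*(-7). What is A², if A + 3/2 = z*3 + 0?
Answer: 36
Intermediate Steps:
z = -3/2 (z = -(-1 - 1*(-7))/4 = -(-1 + 7)/4 = -¼*6 = -3/2 ≈ -1.5000)
A = -6 (A = -3/2 + (-3/2*3 + 0) = -3/2 + (-9/2 + 0) = -3/2 - 9/2 = -6)
A² = (-6)² = 36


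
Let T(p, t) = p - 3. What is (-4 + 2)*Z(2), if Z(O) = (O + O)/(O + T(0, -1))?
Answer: 8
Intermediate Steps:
T(p, t) = -3 + p
Z(O) = 2*O/(-3 + O) (Z(O) = (O + O)/(O + (-3 + 0)) = (2*O)/(O - 3) = (2*O)/(-3 + O) = 2*O/(-3 + O))
(-4 + 2)*Z(2) = (-4 + 2)*(2*2/(-3 + 2)) = -4*2/(-1) = -4*2*(-1) = -2*(-4) = 8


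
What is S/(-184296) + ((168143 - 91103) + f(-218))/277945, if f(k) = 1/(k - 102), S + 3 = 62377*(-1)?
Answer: 1261454894563/2048966068800 ≈ 0.61565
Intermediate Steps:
S = -62380 (S = -3 + 62377*(-1) = -3 - 62377 = -62380)
f(k) = 1/(-102 + k)
S/(-184296) + ((168143 - 91103) + f(-218))/277945 = -62380/(-184296) + ((168143 - 91103) + 1/(-102 - 218))/277945 = -62380*(-1/184296) + (77040 + 1/(-320))*(1/277945) = 15595/46074 + (77040 - 1/320)*(1/277945) = 15595/46074 + (24652799/320)*(1/277945) = 15595/46074 + 24652799/88942400 = 1261454894563/2048966068800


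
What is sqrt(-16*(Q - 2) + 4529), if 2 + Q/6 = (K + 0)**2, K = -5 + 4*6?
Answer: I*sqrt(29903) ≈ 172.92*I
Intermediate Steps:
K = 19 (K = -5 + 24 = 19)
Q = 2154 (Q = -12 + 6*(19 + 0)**2 = -12 + 6*19**2 = -12 + 6*361 = -12 + 2166 = 2154)
sqrt(-16*(Q - 2) + 4529) = sqrt(-16*(2154 - 2) + 4529) = sqrt(-16*2152 + 4529) = sqrt(-34432 + 4529) = sqrt(-29903) = I*sqrt(29903)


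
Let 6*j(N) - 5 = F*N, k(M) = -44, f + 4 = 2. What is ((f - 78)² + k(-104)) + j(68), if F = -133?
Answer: 9699/2 ≈ 4849.5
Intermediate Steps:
f = -2 (f = -4 + 2 = -2)
j(N) = ⅚ - 133*N/6 (j(N) = ⅚ + (-133*N)/6 = ⅚ - 133*N/6)
((f - 78)² + k(-104)) + j(68) = ((-2 - 78)² - 44) + (⅚ - 133/6*68) = ((-80)² - 44) + (⅚ - 4522/3) = (6400 - 44) - 3013/2 = 6356 - 3013/2 = 9699/2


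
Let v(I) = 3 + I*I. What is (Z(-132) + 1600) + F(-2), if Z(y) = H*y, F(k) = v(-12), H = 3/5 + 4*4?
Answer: -2221/5 ≈ -444.20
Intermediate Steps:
H = 83/5 (H = 3*(⅕) + 16 = ⅗ + 16 = 83/5 ≈ 16.600)
v(I) = 3 + I²
F(k) = 147 (F(k) = 3 + (-12)² = 3 + 144 = 147)
Z(y) = 83*y/5
(Z(-132) + 1600) + F(-2) = ((83/5)*(-132) + 1600) + 147 = (-10956/5 + 1600) + 147 = -2956/5 + 147 = -2221/5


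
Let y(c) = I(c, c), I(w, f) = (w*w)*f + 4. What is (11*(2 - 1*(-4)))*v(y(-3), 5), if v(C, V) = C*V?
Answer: -7590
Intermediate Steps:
I(w, f) = 4 + f*w**2 (I(w, f) = w**2*f + 4 = f*w**2 + 4 = 4 + f*w**2)
y(c) = 4 + c**3 (y(c) = 4 + c*c**2 = 4 + c**3)
(11*(2 - 1*(-4)))*v(y(-3), 5) = (11*(2 - 1*(-4)))*((4 + (-3)**3)*5) = (11*(2 + 4))*((4 - 27)*5) = (11*6)*(-23*5) = 66*(-115) = -7590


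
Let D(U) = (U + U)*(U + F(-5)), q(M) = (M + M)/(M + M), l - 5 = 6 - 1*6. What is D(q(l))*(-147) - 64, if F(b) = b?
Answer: 1112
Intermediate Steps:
l = 5 (l = 5 + (6 - 1*6) = 5 + (6 - 6) = 5 + 0 = 5)
q(M) = 1 (q(M) = (2*M)/((2*M)) = (2*M)*(1/(2*M)) = 1)
D(U) = 2*U*(-5 + U) (D(U) = (U + U)*(U - 5) = (2*U)*(-5 + U) = 2*U*(-5 + U))
D(q(l))*(-147) - 64 = (2*1*(-5 + 1))*(-147) - 64 = (2*1*(-4))*(-147) - 64 = -8*(-147) - 64 = 1176 - 64 = 1112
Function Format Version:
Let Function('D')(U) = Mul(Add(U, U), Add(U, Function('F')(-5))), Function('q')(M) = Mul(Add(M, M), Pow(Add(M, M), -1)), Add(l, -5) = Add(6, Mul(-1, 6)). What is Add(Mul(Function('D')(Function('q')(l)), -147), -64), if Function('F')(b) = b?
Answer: 1112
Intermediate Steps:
l = 5 (l = Add(5, Add(6, Mul(-1, 6))) = Add(5, Add(6, -6)) = Add(5, 0) = 5)
Function('q')(M) = 1 (Function('q')(M) = Mul(Mul(2, M), Pow(Mul(2, M), -1)) = Mul(Mul(2, M), Mul(Rational(1, 2), Pow(M, -1))) = 1)
Function('D')(U) = Mul(2, U, Add(-5, U)) (Function('D')(U) = Mul(Add(U, U), Add(U, -5)) = Mul(Mul(2, U), Add(-5, U)) = Mul(2, U, Add(-5, U)))
Add(Mul(Function('D')(Function('q')(l)), -147), -64) = Add(Mul(Mul(2, 1, Add(-5, 1)), -147), -64) = Add(Mul(Mul(2, 1, -4), -147), -64) = Add(Mul(-8, -147), -64) = Add(1176, -64) = 1112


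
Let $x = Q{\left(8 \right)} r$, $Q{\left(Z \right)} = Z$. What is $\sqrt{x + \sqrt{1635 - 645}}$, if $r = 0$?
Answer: $\sqrt{3} \sqrt[4]{110} \approx 5.6093$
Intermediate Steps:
$x = 0$ ($x = 8 \cdot 0 = 0$)
$\sqrt{x + \sqrt{1635 - 645}} = \sqrt{0 + \sqrt{1635 - 645}} = \sqrt{0 + \sqrt{990}} = \sqrt{0 + 3 \sqrt{110}} = \sqrt{3 \sqrt{110}} = \sqrt{3} \sqrt[4]{110}$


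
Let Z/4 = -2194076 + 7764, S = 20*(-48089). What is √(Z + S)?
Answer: 2*I*√2426757 ≈ 3115.6*I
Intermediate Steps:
S = -961780
Z = -8745248 (Z = 4*(-2194076 + 7764) = 4*(-2186312) = -8745248)
√(Z + S) = √(-8745248 - 961780) = √(-9707028) = 2*I*√2426757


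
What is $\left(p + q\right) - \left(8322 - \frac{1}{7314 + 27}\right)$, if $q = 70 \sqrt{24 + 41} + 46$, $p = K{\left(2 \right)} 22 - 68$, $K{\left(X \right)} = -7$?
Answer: $- \frac{62383817}{7341} + 70 \sqrt{65} \approx -7933.6$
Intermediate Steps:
$p = -222$ ($p = \left(-7\right) 22 - 68 = -154 - 68 = -222$)
$q = 46 + 70 \sqrt{65}$ ($q = 70 \sqrt{65} + 46 = 46 + 70 \sqrt{65} \approx 610.36$)
$\left(p + q\right) - \left(8322 - \frac{1}{7314 + 27}\right) = \left(-222 + \left(46 + 70 \sqrt{65}\right)\right) - \left(8322 - \frac{1}{7314 + 27}\right) = \left(-176 + 70 \sqrt{65}\right) - \left(8322 - \frac{1}{7341}\right) = \left(-176 + 70 \sqrt{65}\right) + \left(-8322 + \frac{1}{7341}\right) = \left(-176 + 70 \sqrt{65}\right) - \frac{61091801}{7341} = - \frac{62383817}{7341} + 70 \sqrt{65}$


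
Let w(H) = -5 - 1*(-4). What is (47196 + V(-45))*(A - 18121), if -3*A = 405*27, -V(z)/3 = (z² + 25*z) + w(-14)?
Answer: -968565234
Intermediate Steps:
w(H) = -1 (w(H) = -5 + 4 = -1)
V(z) = 3 - 75*z - 3*z² (V(z) = -3*((z² + 25*z) - 1) = -3*(-1 + z² + 25*z) = 3 - 75*z - 3*z²)
A = -3645 (A = -135*27 = -⅓*10935 = -3645)
(47196 + V(-45))*(A - 18121) = (47196 + (3 - 75*(-45) - 3*(-45)²))*(-3645 - 18121) = (47196 + (3 + 3375 - 3*2025))*(-21766) = (47196 + (3 + 3375 - 6075))*(-21766) = (47196 - 2697)*(-21766) = 44499*(-21766) = -968565234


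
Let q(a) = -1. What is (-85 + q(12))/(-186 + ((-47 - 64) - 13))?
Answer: 43/155 ≈ 0.27742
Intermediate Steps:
(-85 + q(12))/(-186 + ((-47 - 64) - 13)) = (-85 - 1)/(-186 + ((-47 - 64) - 13)) = -86/(-186 + (-111 - 13)) = -86/(-186 - 124) = -86/(-310) = -86*(-1/310) = 43/155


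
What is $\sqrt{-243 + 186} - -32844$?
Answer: $32844 + i \sqrt{57} \approx 32844.0 + 7.5498 i$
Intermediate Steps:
$\sqrt{-243 + 186} - -32844 = \sqrt{-57} + 32844 = i \sqrt{57} + 32844 = 32844 + i \sqrt{57}$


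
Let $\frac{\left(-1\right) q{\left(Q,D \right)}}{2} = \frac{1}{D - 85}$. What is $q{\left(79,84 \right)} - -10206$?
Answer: $10208$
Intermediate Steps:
$q{\left(Q,D \right)} = - \frac{2}{-85 + D}$ ($q{\left(Q,D \right)} = - \frac{2}{D - 85} = - \frac{2}{-85 + D}$)
$q{\left(79,84 \right)} - -10206 = - \frac{2}{-85 + 84} - -10206 = - \frac{2}{-1} + 10206 = \left(-2\right) \left(-1\right) + 10206 = 2 + 10206 = 10208$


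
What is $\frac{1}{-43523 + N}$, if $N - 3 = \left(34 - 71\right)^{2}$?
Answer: $- \frac{1}{42151} \approx -2.3724 \cdot 10^{-5}$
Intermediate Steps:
$N = 1372$ ($N = 3 + \left(34 - 71\right)^{2} = 3 + \left(-37\right)^{2} = 3 + 1369 = 1372$)
$\frac{1}{-43523 + N} = \frac{1}{-43523 + 1372} = \frac{1}{-42151} = - \frac{1}{42151}$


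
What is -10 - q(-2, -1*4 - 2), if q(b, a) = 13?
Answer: -23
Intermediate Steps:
-10 - q(-2, -1*4 - 2) = -10 - 1*13 = -10 - 13 = -23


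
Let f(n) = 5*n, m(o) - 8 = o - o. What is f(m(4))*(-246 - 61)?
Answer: -12280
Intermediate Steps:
m(o) = 8 (m(o) = 8 + (o - o) = 8 + 0 = 8)
f(m(4))*(-246 - 61) = (5*8)*(-246 - 61) = 40*(-307) = -12280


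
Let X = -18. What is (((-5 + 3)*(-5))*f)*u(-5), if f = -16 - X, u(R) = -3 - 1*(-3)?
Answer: 0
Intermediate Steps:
u(R) = 0 (u(R) = -3 + 3 = 0)
f = 2 (f = -16 - 1*(-18) = -16 + 18 = 2)
(((-5 + 3)*(-5))*f)*u(-5) = (((-5 + 3)*(-5))*2)*0 = (-2*(-5)*2)*0 = (10*2)*0 = 20*0 = 0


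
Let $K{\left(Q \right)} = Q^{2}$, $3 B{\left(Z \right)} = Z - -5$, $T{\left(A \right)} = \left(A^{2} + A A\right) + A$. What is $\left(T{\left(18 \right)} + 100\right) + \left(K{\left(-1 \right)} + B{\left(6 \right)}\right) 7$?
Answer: $\frac{2396}{3} \approx 798.67$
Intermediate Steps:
$T{\left(A \right)} = A + 2 A^{2}$ ($T{\left(A \right)} = \left(A^{2} + A^{2}\right) + A = 2 A^{2} + A = A + 2 A^{2}$)
$B{\left(Z \right)} = \frac{5}{3} + \frac{Z}{3}$ ($B{\left(Z \right)} = \frac{Z - -5}{3} = \frac{Z + 5}{3} = \frac{5 + Z}{3} = \frac{5}{3} + \frac{Z}{3}$)
$\left(T{\left(18 \right)} + 100\right) + \left(K{\left(-1 \right)} + B{\left(6 \right)}\right) 7 = \left(18 \left(1 + 2 \cdot 18\right) + 100\right) + \left(\left(-1\right)^{2} + \left(\frac{5}{3} + \frac{1}{3} \cdot 6\right)\right) 7 = \left(18 \left(1 + 36\right) + 100\right) + \left(1 + \left(\frac{5}{3} + 2\right)\right) 7 = \left(18 \cdot 37 + 100\right) + \left(1 + \frac{11}{3}\right) 7 = \left(666 + 100\right) + \frac{14}{3} \cdot 7 = 766 + \frac{98}{3} = \frac{2396}{3}$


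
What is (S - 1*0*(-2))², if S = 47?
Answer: 2209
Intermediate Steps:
(S - 1*0*(-2))² = (47 - 1*0*(-2))² = (47 + 0*(-2))² = (47 + 0)² = 47² = 2209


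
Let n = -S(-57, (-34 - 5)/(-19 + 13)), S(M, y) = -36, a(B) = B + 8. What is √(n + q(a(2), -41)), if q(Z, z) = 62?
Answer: 7*√2 ≈ 9.8995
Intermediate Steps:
a(B) = 8 + B
n = 36 (n = -1*(-36) = 36)
√(n + q(a(2), -41)) = √(36 + 62) = √98 = 7*√2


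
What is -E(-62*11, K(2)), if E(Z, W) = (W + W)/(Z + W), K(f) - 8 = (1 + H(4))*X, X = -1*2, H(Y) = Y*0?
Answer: 3/169 ≈ 0.017751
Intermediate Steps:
H(Y) = 0
X = -2
K(f) = 6 (K(f) = 8 + (1 + 0)*(-2) = 8 + 1*(-2) = 8 - 2 = 6)
E(Z, W) = 2*W/(W + Z) (E(Z, W) = (2*W)/(W + Z) = 2*W/(W + Z))
-E(-62*11, K(2)) = -2*6/(6 - 62*11) = -2*6/(6 - 682) = -2*6/(-676) = -2*6*(-1)/676 = -1*(-3/169) = 3/169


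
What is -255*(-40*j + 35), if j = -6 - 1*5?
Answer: -121125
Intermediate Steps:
j = -11 (j = -6 - 5 = -11)
-255*(-40*j + 35) = -255*(-40*(-11) + 35) = -255*(-10*(-44) + 35) = -255*(440 + 35) = -255*475 = -121125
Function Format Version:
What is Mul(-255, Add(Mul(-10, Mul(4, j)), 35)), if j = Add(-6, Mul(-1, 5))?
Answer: -121125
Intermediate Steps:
j = -11 (j = Add(-6, -5) = -11)
Mul(-255, Add(Mul(-10, Mul(4, j)), 35)) = Mul(-255, Add(Mul(-10, Mul(4, -11)), 35)) = Mul(-255, Add(Mul(-10, -44), 35)) = Mul(-255, Add(440, 35)) = Mul(-255, 475) = -121125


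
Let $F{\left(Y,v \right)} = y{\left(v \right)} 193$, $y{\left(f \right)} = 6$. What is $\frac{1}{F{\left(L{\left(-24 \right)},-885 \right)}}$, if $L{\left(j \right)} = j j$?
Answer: $\frac{1}{1158} \approx 0.00086356$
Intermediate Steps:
$L{\left(j \right)} = j^{2}$
$F{\left(Y,v \right)} = 1158$ ($F{\left(Y,v \right)} = 6 \cdot 193 = 1158$)
$\frac{1}{F{\left(L{\left(-24 \right)},-885 \right)}} = \frac{1}{1158}$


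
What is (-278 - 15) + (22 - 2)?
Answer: -273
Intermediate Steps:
(-278 - 15) + (22 - 2) = -293 + 20 = -273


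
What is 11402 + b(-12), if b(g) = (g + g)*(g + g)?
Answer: 11978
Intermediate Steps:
b(g) = 4*g² (b(g) = (2*g)*(2*g) = 4*g²)
11402 + b(-12) = 11402 + 4*(-12)² = 11402 + 4*144 = 11402 + 576 = 11978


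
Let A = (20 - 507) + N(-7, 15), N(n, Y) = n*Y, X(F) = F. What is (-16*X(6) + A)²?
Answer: 473344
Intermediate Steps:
N(n, Y) = Y*n
A = -592 (A = (20 - 507) + 15*(-7) = -487 - 105 = -592)
(-16*X(6) + A)² = (-16*6 - 592)² = (-96 - 592)² = (-688)² = 473344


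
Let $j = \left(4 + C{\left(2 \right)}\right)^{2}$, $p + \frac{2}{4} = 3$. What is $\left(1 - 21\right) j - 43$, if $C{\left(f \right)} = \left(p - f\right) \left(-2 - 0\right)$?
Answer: $-223$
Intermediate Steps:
$p = \frac{5}{2}$ ($p = - \frac{1}{2} + 3 = \frac{5}{2} \approx 2.5$)
$C{\left(f \right)} = -5 + 2 f$ ($C{\left(f \right)} = \left(\frac{5}{2} - f\right) \left(-2 - 0\right) = \left(\frac{5}{2} - f\right) \left(-2 + 0\right) = \left(\frac{5}{2} - f\right) \left(-2\right) = -5 + 2 f$)
$j = 9$ ($j = \left(4 + \left(-5 + 2 \cdot 2\right)\right)^{2} = \left(4 + \left(-5 + 4\right)\right)^{2} = \left(4 - 1\right)^{2} = 3^{2} = 9$)
$\left(1 - 21\right) j - 43 = \left(1 - 21\right) 9 - 43 = \left(-20\right) 9 - 43 = -180 - 43 = -223$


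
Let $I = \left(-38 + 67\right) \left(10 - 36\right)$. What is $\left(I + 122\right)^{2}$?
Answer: $399424$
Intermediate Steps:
$I = -754$ ($I = 29 \left(-26\right) = -754$)
$\left(I + 122\right)^{2} = \left(-754 + 122\right)^{2} = \left(-632\right)^{2} = 399424$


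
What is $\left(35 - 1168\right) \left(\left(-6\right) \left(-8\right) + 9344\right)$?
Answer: $-10641136$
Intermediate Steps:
$\left(35 - 1168\right) \left(\left(-6\right) \left(-8\right) + 9344\right) = - 1133 \left(48 + 9344\right) = \left(-1133\right) 9392 = -10641136$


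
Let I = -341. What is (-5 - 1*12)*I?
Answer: 5797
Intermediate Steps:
(-5 - 1*12)*I = (-5 - 1*12)*(-341) = (-5 - 12)*(-341) = -17*(-341) = 5797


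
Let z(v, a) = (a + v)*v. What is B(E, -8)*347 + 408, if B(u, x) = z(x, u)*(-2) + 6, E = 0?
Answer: -41926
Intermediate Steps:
z(v, a) = v*(a + v)
B(u, x) = 6 - 2*x*(u + x) (B(u, x) = (x*(u + x))*(-2) + 6 = -2*x*(u + x) + 6 = 6 - 2*x*(u + x))
B(E, -8)*347 + 408 = (6 - 2*(-8)*(0 - 8))*347 + 408 = (6 - 2*(-8)*(-8))*347 + 408 = (6 - 128)*347 + 408 = -122*347 + 408 = -42334 + 408 = -41926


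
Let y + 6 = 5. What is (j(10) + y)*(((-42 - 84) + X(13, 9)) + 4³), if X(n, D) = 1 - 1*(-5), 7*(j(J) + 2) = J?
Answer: 88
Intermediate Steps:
j(J) = -2 + J/7
y = -1 (y = -6 + 5 = -1)
X(n, D) = 6 (X(n, D) = 1 + 5 = 6)
(j(10) + y)*(((-42 - 84) + X(13, 9)) + 4³) = ((-2 + (⅐)*10) - 1)*(((-42 - 84) + 6) + 4³) = ((-2 + 10/7) - 1)*((-126 + 6) + 64) = (-4/7 - 1)*(-120 + 64) = -11/7*(-56) = 88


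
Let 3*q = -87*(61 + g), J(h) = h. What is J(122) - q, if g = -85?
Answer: -574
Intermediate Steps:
q = 696 (q = (-87*(61 - 85))/3 = (-87*(-24))/3 = (⅓)*2088 = 696)
J(122) - q = 122 - 1*696 = 122 - 696 = -574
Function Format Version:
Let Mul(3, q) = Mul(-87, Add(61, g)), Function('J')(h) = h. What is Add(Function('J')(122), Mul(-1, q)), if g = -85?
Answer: -574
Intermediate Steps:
q = 696 (q = Mul(Rational(1, 3), Mul(-87, Add(61, -85))) = Mul(Rational(1, 3), Mul(-87, -24)) = Mul(Rational(1, 3), 2088) = 696)
Add(Function('J')(122), Mul(-1, q)) = Add(122, Mul(-1, 696)) = Add(122, -696) = -574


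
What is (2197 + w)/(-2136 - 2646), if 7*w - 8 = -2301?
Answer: -2181/5579 ≈ -0.39093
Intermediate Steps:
w = -2293/7 (w = 8/7 + (1/7)*(-2301) = 8/7 - 2301/7 = -2293/7 ≈ -327.57)
(2197 + w)/(-2136 - 2646) = (2197 - 2293/7)/(-2136 - 2646) = (13086/7)/(-4782) = (13086/7)*(-1/4782) = -2181/5579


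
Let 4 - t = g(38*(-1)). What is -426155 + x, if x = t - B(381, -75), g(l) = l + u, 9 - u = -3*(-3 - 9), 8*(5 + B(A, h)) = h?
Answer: -3408573/8 ≈ -4.2607e+5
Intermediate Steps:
B(A, h) = -5 + h/8
u = -27 (u = 9 - (-3)*(-3 - 9) = 9 - (-3)*(-12) = 9 - 1*36 = 9 - 36 = -27)
g(l) = -27 + l (g(l) = l - 27 = -27 + l)
t = 69 (t = 4 - (-27 + 38*(-1)) = 4 - (-27 - 38) = 4 - 1*(-65) = 4 + 65 = 69)
x = 667/8 (x = 69 - (-5 + (⅛)*(-75)) = 69 - (-5 - 75/8) = 69 - 1*(-115/8) = 69 + 115/8 = 667/8 ≈ 83.375)
-426155 + x = -426155 + 667/8 = -3408573/8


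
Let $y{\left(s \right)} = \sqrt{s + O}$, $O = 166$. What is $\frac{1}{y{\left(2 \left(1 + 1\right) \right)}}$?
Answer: $\frac{\sqrt{170}}{170} \approx 0.076697$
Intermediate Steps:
$y{\left(s \right)} = \sqrt{166 + s}$ ($y{\left(s \right)} = \sqrt{s + 166} = \sqrt{166 + s}$)
$\frac{1}{y{\left(2 \left(1 + 1\right) \right)}} = \frac{1}{\sqrt{166 + 2 \left(1 + 1\right)}} = \frac{1}{\sqrt{166 + 2 \cdot 2}} = \frac{1}{\sqrt{166 + 4}} = \frac{1}{\sqrt{170}} = \frac{\sqrt{170}}{170}$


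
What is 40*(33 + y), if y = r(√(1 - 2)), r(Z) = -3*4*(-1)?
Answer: 1800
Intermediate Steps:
r(Z) = 12 (r(Z) = -12*(-1) = 12)
y = 12
40*(33 + y) = 40*(33 + 12) = 40*45 = 1800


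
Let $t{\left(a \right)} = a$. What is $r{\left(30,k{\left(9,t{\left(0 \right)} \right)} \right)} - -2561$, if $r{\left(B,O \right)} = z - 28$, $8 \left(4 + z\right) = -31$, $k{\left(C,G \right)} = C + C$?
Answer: $\frac{20201}{8} \approx 2525.1$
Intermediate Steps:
$k{\left(C,G \right)} = 2 C$
$z = - \frac{63}{8}$ ($z = -4 + \frac{1}{8} \left(-31\right) = -4 - \frac{31}{8} = - \frac{63}{8} \approx -7.875$)
$r{\left(B,O \right)} = - \frac{287}{8}$ ($r{\left(B,O \right)} = - \frac{63}{8} - 28 = - \frac{287}{8}$)
$r{\left(30,k{\left(9,t{\left(0 \right)} \right)} \right)} - -2561 = - \frac{287}{8} - -2561 = - \frac{287}{8} + 2561 = \frac{20201}{8}$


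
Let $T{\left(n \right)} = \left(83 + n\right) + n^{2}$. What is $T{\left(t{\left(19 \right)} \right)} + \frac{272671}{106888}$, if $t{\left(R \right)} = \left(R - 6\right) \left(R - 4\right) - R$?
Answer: $\frac{3338919351}{106888} \approx 31238.0$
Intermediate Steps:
$t{\left(R \right)} = - R + \left(-6 + R\right) \left(-4 + R\right)$ ($t{\left(R \right)} = \left(-6 + R\right) \left(-4 + R\right) - R = - R + \left(-6 + R\right) \left(-4 + R\right)$)
$T{\left(n \right)} = 83 + n + n^{2}$
$T{\left(t{\left(19 \right)} \right)} + \frac{272671}{106888} = \left(83 + \left(24 + 19^{2} - 209\right) + \left(24 + 19^{2} - 209\right)^{2}\right) + \frac{272671}{106888} = \left(83 + \left(24 + 361 - 209\right) + \left(24 + 361 - 209\right)^{2}\right) + 272671 \cdot \frac{1}{106888} = \left(83 + 176 + 176^{2}\right) + \frac{272671}{106888} = \left(83 + 176 + 30976\right) + \frac{272671}{106888} = 31235 + \frac{272671}{106888} = \frac{3338919351}{106888}$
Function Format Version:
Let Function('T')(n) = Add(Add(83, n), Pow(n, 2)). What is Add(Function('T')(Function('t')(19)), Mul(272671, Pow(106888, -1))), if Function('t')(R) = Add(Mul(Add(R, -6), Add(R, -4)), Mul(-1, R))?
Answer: Rational(3338919351, 106888) ≈ 31238.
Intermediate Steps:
Function('t')(R) = Add(Mul(-1, R), Mul(Add(-6, R), Add(-4, R))) (Function('t')(R) = Add(Mul(Add(-6, R), Add(-4, R)), Mul(-1, R)) = Add(Mul(-1, R), Mul(Add(-6, R), Add(-4, R))))
Function('T')(n) = Add(83, n, Pow(n, 2))
Add(Function('T')(Function('t')(19)), Mul(272671, Pow(106888, -1))) = Add(Add(83, Add(24, Pow(19, 2), Mul(-11, 19)), Pow(Add(24, Pow(19, 2), Mul(-11, 19)), 2)), Mul(272671, Pow(106888, -1))) = Add(Add(83, Add(24, 361, -209), Pow(Add(24, 361, -209), 2)), Mul(272671, Rational(1, 106888))) = Add(Add(83, 176, Pow(176, 2)), Rational(272671, 106888)) = Add(Add(83, 176, 30976), Rational(272671, 106888)) = Add(31235, Rational(272671, 106888)) = Rational(3338919351, 106888)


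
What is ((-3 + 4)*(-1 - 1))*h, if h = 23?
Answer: -46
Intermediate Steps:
((-3 + 4)*(-1 - 1))*h = ((-3 + 4)*(-1 - 1))*23 = (1*(-2))*23 = -2*23 = -46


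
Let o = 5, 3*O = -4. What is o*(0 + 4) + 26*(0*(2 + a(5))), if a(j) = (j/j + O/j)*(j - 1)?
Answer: 20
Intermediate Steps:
O = -4/3 (O = (1/3)*(-4) = -4/3 ≈ -1.3333)
a(j) = (1 - 4/(3*j))*(-1 + j) (a(j) = (j/j - 4/(3*j))*(j - 1) = (1 - 4/(3*j))*(-1 + j))
o*(0 + 4) + 26*(0*(2 + a(5))) = 5*(0 + 4) + 26*(0*(2 + (-7/3 + 5 + (4/3)/5))) = 5*4 + 26*(0*(2 + (-7/3 + 5 + (4/3)*(1/5)))) = 20 + 26*(0*(2 + (-7/3 + 5 + 4/15))) = 20 + 26*(0*(2 + 44/15)) = 20 + 26*(0*(74/15)) = 20 + 26*0 = 20 + 0 = 20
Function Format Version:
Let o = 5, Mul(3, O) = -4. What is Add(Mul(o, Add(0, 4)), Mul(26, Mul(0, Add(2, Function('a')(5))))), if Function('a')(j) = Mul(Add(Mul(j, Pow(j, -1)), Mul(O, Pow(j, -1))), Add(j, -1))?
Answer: 20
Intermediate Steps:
O = Rational(-4, 3) (O = Mul(Rational(1, 3), -4) = Rational(-4, 3) ≈ -1.3333)
Function('a')(j) = Mul(Add(1, Mul(Rational(-4, 3), Pow(j, -1))), Add(-1, j)) (Function('a')(j) = Mul(Add(Mul(j, Pow(j, -1)), Mul(Rational(-4, 3), Pow(j, -1))), Add(j, -1)) = Mul(Add(1, Mul(Rational(-4, 3), Pow(j, -1))), Add(-1, j)))
Add(Mul(o, Add(0, 4)), Mul(26, Mul(0, Add(2, Function('a')(5))))) = Add(Mul(5, Add(0, 4)), Mul(26, Mul(0, Add(2, Add(Rational(-7, 3), 5, Mul(Rational(4, 3), Pow(5, -1))))))) = Add(Mul(5, 4), Mul(26, Mul(0, Add(2, Add(Rational(-7, 3), 5, Mul(Rational(4, 3), Rational(1, 5))))))) = Add(20, Mul(26, Mul(0, Add(2, Add(Rational(-7, 3), 5, Rational(4, 15)))))) = Add(20, Mul(26, Mul(0, Add(2, Rational(44, 15))))) = Add(20, Mul(26, Mul(0, Rational(74, 15)))) = Add(20, Mul(26, 0)) = Add(20, 0) = 20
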